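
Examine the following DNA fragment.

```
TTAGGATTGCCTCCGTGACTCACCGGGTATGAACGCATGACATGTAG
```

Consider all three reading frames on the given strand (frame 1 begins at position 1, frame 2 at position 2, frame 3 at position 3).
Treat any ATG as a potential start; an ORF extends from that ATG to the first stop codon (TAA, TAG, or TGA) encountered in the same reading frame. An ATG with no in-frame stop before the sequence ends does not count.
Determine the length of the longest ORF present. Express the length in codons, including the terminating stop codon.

4

Frame 1: TTA GGA TTG CCT CCG TGA CTC ACC GGG TAT GAA CGC ATG ACA TGT — no ATG→stop ORF.
Frame 2: TAG GAT TGC CTC CGT GAC TCA CCG GGT ATG AAC GCA TGA CAT GTA — ATG at 29, stop TGA at 38 → 12 nt.
Frame 3: AGG ATT GCC TCC GTG ACT CAC CGG GTA TGA ACG CAT GAC ATG TAG — ATG at 42, stop TAG at 45 → 6 nt.
Longest: frame 2, positions 29–40, 12 nt = 4 codons = 3 aa. → 4 codons.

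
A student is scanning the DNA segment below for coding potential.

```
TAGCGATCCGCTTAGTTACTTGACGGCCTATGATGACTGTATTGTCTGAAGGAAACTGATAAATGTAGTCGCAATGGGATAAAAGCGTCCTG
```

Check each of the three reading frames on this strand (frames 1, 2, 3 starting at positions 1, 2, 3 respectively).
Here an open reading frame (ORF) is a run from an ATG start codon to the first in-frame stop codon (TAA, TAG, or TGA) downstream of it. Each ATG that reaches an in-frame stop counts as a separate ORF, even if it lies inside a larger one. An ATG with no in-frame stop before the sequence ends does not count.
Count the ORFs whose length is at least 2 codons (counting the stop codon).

Frame 1: TAG CGA TCC GCT TAG TTA CTT GAC GGC CTA TGA TGA CTG TAT TGT CTG AAG GAA ACT GAT AAA TGT AGT CGC AAT GGG ATA AAA GCG TCC — no ATG→stop ORF.
Frame 2: AGC GAT CCG CTT AGT TAC TTG ACG GCC TAT GAT GAC TGT ATT GTC TGA AGG AAA CTG ATA AAT GTA GTC GCA ATG GGA TAA AAG CGT CCT — ATG at 74, stop TAA at 80 → 9 nt.
Frame 3: GCG ATC CGC TTA GTT ACT TGA CGG CCT ATG ATG ACT GTA TTG TCT GAA GGA AAC TGA TAA ATG TAG TCG CAA TGG GAT AAA AGC GTC CTG — ATG at 30, stop TGA at 57 → 30 nt; ATG at 33, stop TGA at 57 → 27 nt; ATG at 63, stop TAG at 66 → 6 nt.
ORFs ≥ 2 codons: frame 2 74–82 (3 codons), frame 3 30–59 (10 codons), frame 3 33–59 (9 codons), frame 3 63–68 (2 codons). Count = 4.

4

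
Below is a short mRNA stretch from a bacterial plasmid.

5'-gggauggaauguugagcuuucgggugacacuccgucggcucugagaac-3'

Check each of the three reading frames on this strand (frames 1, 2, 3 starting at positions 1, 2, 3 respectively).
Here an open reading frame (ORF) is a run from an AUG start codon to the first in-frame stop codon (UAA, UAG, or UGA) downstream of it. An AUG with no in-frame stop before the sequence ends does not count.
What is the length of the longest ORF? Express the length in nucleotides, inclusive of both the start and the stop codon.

36

Frame 1: GGG AUG GAA UGU UGA GCU UUC GGG UGA CAC UCC GUC GGC UCU GAG AAC — AUG at 4, stop UGA at 13 → 12 nt.
Frame 2: GGA UGG AAU GUU GAG CUU UCG GGU GAC ACU CCG UCG GCU CUG AGA — no AUG→stop ORF.
Frame 3: GAU GGA AUG UUG AGC UUU CGG GUG ACA CUC CGU CGG CUC UGA GAA — AUG at 9, stop UGA at 42 → 36 nt.
Longest: frame 3, positions 9–44, 36 nt = 12 codons = 11 aa. → 36 nucleotides.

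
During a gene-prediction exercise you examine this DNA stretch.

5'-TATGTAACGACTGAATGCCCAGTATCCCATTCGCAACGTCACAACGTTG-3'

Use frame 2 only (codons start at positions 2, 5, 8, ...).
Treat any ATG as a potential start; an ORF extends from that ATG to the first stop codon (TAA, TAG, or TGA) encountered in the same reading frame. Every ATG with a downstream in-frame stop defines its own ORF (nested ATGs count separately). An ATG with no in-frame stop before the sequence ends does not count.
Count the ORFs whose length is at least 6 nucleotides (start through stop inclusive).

1

Frame 2: ATG TAA CGA CTG AAT GCC CAG TAT CCC ATT CGC AAC GTC ACA ACG TTG — ATG at 2, stop TAA at 5 → 6 nt.
ORFs ≥ 6 nucleotides: frame 2 2–7 (6 nucleotides). Count = 1.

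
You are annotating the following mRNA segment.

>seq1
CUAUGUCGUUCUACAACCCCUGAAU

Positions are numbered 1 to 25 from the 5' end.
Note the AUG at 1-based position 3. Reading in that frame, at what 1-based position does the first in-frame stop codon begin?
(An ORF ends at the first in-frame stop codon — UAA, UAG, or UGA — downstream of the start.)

21

Codons from position 3: AUG (3–5), UCG (6–8), UUC (9–11), UAC (12–14), AAC (15–17), CCC (18–20), UGA (21–23).
UGA is a stop codon; it begins at position 21.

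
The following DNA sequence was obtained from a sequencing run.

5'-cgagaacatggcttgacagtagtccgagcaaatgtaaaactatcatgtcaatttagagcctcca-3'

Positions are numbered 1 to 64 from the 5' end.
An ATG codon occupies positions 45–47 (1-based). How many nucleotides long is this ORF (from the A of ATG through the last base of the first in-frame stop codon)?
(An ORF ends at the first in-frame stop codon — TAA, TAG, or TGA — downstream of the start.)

Codons from position 45: ATG (45–47), TCA (48–50), ATT (51–53), TAG (54–56).
TAG is the first in-frame stop; ORF spans 45–56, 12 nucleotides.

12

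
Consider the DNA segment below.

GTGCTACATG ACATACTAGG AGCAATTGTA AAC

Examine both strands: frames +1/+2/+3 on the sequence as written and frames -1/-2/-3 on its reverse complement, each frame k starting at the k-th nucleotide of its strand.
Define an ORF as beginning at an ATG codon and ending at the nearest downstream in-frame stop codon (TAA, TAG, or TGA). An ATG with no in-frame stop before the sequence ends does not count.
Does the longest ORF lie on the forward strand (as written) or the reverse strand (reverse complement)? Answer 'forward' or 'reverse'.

forward

Reverse complement (5'→3'): GTTTACAATTGCTCCTAGTATGTCATGTAGCAC
Frame +1: GTG CTA CAT GAC ATA CTA GGA GCA ATT GTA AAC — no ATG→stop ORF.
Frame +2: TGC TAC ATG ACA TAC TAG GAG CAA TTG TAA — ATG at 8, stop TAG at 17 → 12 nt.
Frame +3: GCT ACA TGA CAT ACT AGG AGC AAT TGT AAA — no ATG→stop ORF.
Frame -1: GTT TAC AAT TGC TCC TAG TAT GTC ATG TAG CAC — ATG at 25, stop TAG at 28 → 6 nt.
Frame -2: TTT ACA ATT GCT CCT AGT ATG TCA TGT AGC — no ATG→stop ORF.
Frame -3: TTA CAA TTG CTC CTA GTA TGT CAT GTA GCA — no ATG→stop ORF.
Forward-strand max 12 nt; reverse-strand max 6 nt. The forward strand has the longer ORF.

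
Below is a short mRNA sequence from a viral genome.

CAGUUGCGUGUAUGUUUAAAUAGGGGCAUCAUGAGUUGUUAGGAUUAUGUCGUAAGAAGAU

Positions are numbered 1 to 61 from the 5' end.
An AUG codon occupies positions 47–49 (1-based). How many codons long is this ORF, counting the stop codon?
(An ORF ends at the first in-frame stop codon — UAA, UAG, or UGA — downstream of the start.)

3

Codons from position 47: AUG (47–49), UCG (50–52), UAA (53–55).
UAA is the first in-frame stop; that's 3 codons including the stop.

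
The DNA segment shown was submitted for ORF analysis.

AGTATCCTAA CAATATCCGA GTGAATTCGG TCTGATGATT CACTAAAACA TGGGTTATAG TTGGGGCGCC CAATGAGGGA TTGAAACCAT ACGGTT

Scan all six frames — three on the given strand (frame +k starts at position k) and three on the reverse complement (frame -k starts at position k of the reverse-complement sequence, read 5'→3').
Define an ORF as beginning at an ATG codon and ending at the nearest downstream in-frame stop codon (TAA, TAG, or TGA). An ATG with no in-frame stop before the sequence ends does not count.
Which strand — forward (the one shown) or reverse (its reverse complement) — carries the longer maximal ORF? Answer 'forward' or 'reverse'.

Reverse complement (5'→3'): AACCGTATGGTTTCAATCCCTCATTGGGCGCCCCAACTATAACCCATGTTTTAGTGAATCATCAGACCGAATTCACTCGGATATTGTTAGGATACT
Frame +1: AGT ATC CTA ACA ATA TCC GAG TGA ATT CGG TCT GAT GAT TCA CTA AAA CAT GGG TTA TAG TTG GGG CGC CCA ATG AGG GAT TGA AAC CAT ACG GTT — ATG at 73, stop TGA at 82 → 12 nt.
Frame +2: GTA TCC TAA CAA TAT CCG AGT GAA TTC GGT CTG ATG ATT CAC TAA AAC ATG GGT TAT AGT TGG GGC GCC CAA TGA GGG ATT GAA ACC ATA CGG — ATG at 35, stop TAA at 44 → 12 nt; ATG at 50, stop TGA at 74 → 27 nt.
Frame +3: TAT CCT AAC AAT ATC CGA GTG AAT TCG GTC TGA TGA TTC ACT AAA ACA TGG GTT ATA GTT GGG GCG CCC AAT GAG GGA TTG AAA CCA TAC GGT — no ATG→stop ORF.
Frame -1: AAC CGT ATG GTT TCA ATC CCT CAT TGG GCG CCC CAA CTA TAA CCC ATG TTT TAG TGA ATC ATC AGA CCG AAT TCA CTC GGA TAT TGT TAG GAT ACT — ATG at 7, stop TAA at 40 → 36 nt; ATG at 46, stop TAG at 52 → 9 nt.
Frame -2: ACC GTA TGG TTT CAA TCC CTC ATT GGG CGC CCC AAC TAT AAC CCA TGT TTT AGT GAA TCA TCA GAC CGA ATT CAC TCG GAT ATT GTT AGG ATA — no ATG→stop ORF.
Frame -3: CCG TAT GGT TTC AAT CCC TCA TTG GGC GCC CCA ACT ATA ACC CAT GTT TTA GTG AAT CAT CAG ACC GAA TTC ACT CGG ATA TTG TTA GGA TAC — no ATG→stop ORF.
Forward-strand max 27 nt; reverse-strand max 36 nt. The reverse strand has the longer ORF.

reverse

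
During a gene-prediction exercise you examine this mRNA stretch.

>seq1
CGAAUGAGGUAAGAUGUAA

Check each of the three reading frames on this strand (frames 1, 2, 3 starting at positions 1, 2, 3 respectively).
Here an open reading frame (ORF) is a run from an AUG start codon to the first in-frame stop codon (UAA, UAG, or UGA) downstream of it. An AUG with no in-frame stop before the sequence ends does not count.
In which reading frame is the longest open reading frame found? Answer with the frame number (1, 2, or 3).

Frame 1: CGA AUG AGG UAA GAU GUA — AUG at 4, stop UAA at 10 → 9 nt.
Frame 2: GAA UGA GGU AAG AUG UAA — AUG at 14, stop UAA at 17 → 6 nt.
Frame 3: AAU GAG GUA AGA UGU — no AUG→stop ORF.
Longest ORF is 9 nt in frame 1 (positions 4–12).

1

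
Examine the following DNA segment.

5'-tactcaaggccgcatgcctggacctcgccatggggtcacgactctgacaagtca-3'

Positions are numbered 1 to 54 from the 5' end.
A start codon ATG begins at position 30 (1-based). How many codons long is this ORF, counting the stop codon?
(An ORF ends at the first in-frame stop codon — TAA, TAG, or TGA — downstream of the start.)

6

Codons from position 30: ATG (30–32), GGG (33–35), TCA (36–38), CGA (39–41), CTC (42–44), TGA (45–47).
TGA is the first in-frame stop; that's 6 codons including the stop.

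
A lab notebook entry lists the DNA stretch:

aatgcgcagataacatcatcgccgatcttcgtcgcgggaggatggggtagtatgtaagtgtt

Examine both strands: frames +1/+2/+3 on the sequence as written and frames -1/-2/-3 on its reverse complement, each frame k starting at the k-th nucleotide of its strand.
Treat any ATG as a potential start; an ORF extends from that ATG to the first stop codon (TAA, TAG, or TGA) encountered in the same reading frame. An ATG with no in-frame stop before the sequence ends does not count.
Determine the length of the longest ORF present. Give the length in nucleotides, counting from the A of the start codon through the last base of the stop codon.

Reverse complement (5'→3'): AACACTTACATACTACCCCATCCTCCCGCGACGAAGATCGGCGATGATGTTATCTGCGCATT
Frame +1: AAT GCG CAG ATA ACA TCA TCG CCG ATC TTC GTC GCG GGA GGA TGG GGT AGT ATG TAA GTG — ATG at 52, stop TAA at 55 → 6 nt.
Frame +2: ATG CGC AGA TAA CAT CAT CGC CGA TCT TCG TCG CGG GAG GAT GGG GTA GTA TGT AAG TGT — ATG at 2, stop TAA at 11 → 12 nt.
Frame +3: TGC GCA GAT AAC ATC ATC GCC GAT CTT CGT CGC GGG AGG ATG GGG TAG TAT GTA AGT GTT — ATG at 42, stop TAG at 48 → 9 nt.
Frame -1: AAC ACT TAC ATA CTA CCC CAT CCT CCC GCG ACG AAG ATC GGC GAT GAT GTT ATC TGC GCA — no ATG→stop ORF.
Frame -2: ACA CTT ACA TAC TAC CCC ATC CTC CCG CGA CGA AGA TCG GCG ATG ATG TTA TCT GCG CAT — no ATG→stop ORF.
Frame -3: CAC TTA CAT ACT ACC CCA TCC TCC CGC GAC GAA GAT CGG CGA TGA TGT TAT CTG CGC ATT — no ATG→stop ORF.
Longest: frame +2, positions 2–13, 12 nt = 4 codons = 3 aa. → 12 nucleotides.

12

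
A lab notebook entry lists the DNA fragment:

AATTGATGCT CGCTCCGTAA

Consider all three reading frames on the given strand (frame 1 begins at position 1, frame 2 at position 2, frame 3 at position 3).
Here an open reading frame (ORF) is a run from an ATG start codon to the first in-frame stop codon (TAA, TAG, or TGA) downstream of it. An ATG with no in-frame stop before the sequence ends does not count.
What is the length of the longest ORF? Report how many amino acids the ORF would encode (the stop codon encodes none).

4

Frame 1: AAT TGA TGC TCG CTC CGT — no ATG→stop ORF.
Frame 2: ATT GAT GCT CGC TCC GTA — no ATG→stop ORF.
Frame 3: TTG ATG CTC GCT CCG TAA — ATG at 6, stop TAA at 18 → 15 nt.
Longest: frame 3, positions 6–20, 15 nt = 5 codons = 4 aa. → 4 amino acids.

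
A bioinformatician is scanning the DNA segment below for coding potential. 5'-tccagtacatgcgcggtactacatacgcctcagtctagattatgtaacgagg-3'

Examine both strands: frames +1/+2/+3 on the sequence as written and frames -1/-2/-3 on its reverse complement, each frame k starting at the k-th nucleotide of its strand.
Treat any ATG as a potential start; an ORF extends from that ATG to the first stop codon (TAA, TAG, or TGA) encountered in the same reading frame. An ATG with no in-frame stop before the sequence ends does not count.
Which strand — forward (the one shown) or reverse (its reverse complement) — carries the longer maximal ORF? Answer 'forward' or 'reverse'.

forward

Reverse complement (5'→3'): CCTCGTTACATAATCTAGACTGAGGCGTATGTAGTACCGCGCATGTACTGGA
Frame +1: TCC AGT ACA TGC GCG GTA CTA CAT ACG CCT CAG TCT AGA TTA TGT AAC GAG — no ATG→stop ORF.
Frame +2: CCA GTA CAT GCG CGG TAC TAC ATA CGC CTC AGT CTA GAT TAT GTA ACG AGG — no ATG→stop ORF.
Frame +3: CAG TAC ATG CGC GGT ACT ACA TAC GCC TCA GTC TAG ATT ATG TAA CGA — ATG at 9, stop TAG at 36 → 30 nt; ATG at 42, stop TAA at 45 → 6 nt.
Frame -1: CCT CGT TAC ATA ATC TAG ACT GAG GCG TAT GTA GTA CCG CGC ATG TAC TGG — no ATG→stop ORF.
Frame -2: CTC GTT ACA TAA TCT AGA CTG AGG CGT ATG TAG TAC CGC GCA TGT ACT GGA — ATG at 29, stop TAG at 32 → 6 nt.
Frame -3: TCG TTA CAT AAT CTA GAC TGA GGC GTA TGT AGT ACC GCG CAT GTA CTG — no ATG→stop ORF.
Forward-strand max 30 nt; reverse-strand max 6 nt. The forward strand has the longer ORF.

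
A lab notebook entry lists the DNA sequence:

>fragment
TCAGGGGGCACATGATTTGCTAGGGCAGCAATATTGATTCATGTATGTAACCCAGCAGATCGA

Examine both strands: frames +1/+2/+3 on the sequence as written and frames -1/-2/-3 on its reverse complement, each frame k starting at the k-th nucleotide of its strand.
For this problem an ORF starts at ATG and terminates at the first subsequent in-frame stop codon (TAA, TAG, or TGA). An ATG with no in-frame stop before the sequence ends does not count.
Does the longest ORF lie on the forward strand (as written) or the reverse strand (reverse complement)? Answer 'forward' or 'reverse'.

reverse

Reverse complement (5'→3'): TCGATCTGCTGGGTTACATACATGAATCAATATTGCTGCCCTAGCAAATCATGTGCCCCCTGA
Frame +1: TCA GGG GGC ACA TGA TTT GCT AGG GCA GCA ATA TTG ATT CAT GTA TGT AAC CCA GCA GAT CGA — no ATG→stop ORF.
Frame +2: CAG GGG GCA CAT GAT TTG CTA GGG CAG CAA TAT TGA TTC ATG TAT GTA ACC CAG CAG ATC — no ATG→stop ORF.
Frame +3: AGG GGG CAC ATG ATT TGC TAG GGC AGC AAT ATT GAT TCA TGT ATG TAA CCC AGC AGA TCG — ATG at 12, stop TAG at 21 → 12 nt; ATG at 45, stop TAA at 48 → 6 nt.
Frame -1: TCG ATC TGC TGG GTT ACA TAC ATG AAT CAA TAT TGC TGC CCT AGC AAA TCA TGT GCC CCC TGA — ATG at 22, stop TGA at 61 → 42 nt.
Frame -2: CGA TCT GCT GGG TTA CAT ACA TGA ATC AAT ATT GCT GCC CTA GCA AAT CAT GTG CCC CCT — no ATG→stop ORF.
Frame -3: GAT CTG CTG GGT TAC ATA CAT GAA TCA ATA TTG CTG CCC TAG CAA ATC ATG TGC CCC CTG — no ATG→stop ORF.
Forward-strand max 12 nt; reverse-strand max 42 nt. The reverse strand has the longer ORF.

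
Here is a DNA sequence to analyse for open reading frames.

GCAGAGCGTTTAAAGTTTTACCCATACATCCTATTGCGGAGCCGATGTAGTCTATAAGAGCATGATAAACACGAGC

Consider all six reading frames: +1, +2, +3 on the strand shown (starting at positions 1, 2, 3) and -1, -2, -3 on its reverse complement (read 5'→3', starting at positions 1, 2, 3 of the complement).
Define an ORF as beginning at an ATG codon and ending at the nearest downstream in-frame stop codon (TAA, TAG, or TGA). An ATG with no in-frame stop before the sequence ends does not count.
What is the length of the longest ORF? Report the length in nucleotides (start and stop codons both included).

12

Reverse complement (5'→3'): GCTCGTGTTTATCATGCTCTTATAGACTACATCGGCTCCGCAATAGGATGTATGGGTAAAACTTTAAACGCTCTGC
Frame +1: GCA GAG CGT TTA AAG TTT TAC CCA TAC ATC CTA TTG CGG AGC CGA TGT AGT CTA TAA GAG CAT GAT AAA CAC GAG — no ATG→stop ORF.
Frame +2: CAG AGC GTT TAA AGT TTT ACC CAT ACA TCC TAT TGC GGA GCC GAT GTA GTC TAT AAG AGC ATG ATA AAC ACG AGC — no ATG→stop ORF.
Frame +3: AGA GCG TTT AAA GTT TTA CCC ATA CAT CCT ATT GCG GAG CCG ATG TAG TCT ATA AGA GCA TGA TAA ACA CGA — ATG at 45, stop TAG at 48 → 6 nt.
Frame -1: GCT CGT GTT TAT CAT GCT CTT ATA GAC TAC ATC GGC TCC GCA ATA GGA TGT ATG GGT AAA ACT TTA AAC GCT CTG — no ATG→stop ORF.
Frame -2: CTC GTG TTT ATC ATG CTC TTA TAG ACT ACA TCG GCT CCG CAA TAG GAT GTA TGG GTA AAA CTT TAA ACG CTC TGC — ATG at 14, stop TAG at 23 → 12 nt.
Frame -3: TCG TGT TTA TCA TGC TCT TAT AGA CTA CAT CGG CTC CGC AAT AGG ATG TAT GGG TAA AAC TTT AAA CGC TCT — ATG at 48, stop TAA at 57 → 12 nt.
Longest: frame -2, positions 14–25, 12 nt = 4 codons = 3 aa. → 12 nucleotides.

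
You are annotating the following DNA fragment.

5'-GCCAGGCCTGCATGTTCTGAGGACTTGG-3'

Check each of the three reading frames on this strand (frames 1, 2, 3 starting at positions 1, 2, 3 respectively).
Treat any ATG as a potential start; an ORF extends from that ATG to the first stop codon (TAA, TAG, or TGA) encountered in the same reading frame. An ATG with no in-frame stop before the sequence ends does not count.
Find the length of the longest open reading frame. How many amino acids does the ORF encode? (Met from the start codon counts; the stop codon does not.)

2

Frame 1: GCC AGG CCT GCA TGT TCT GAG GAC TTG — no ATG→stop ORF.
Frame 2: CCA GGC CTG CAT GTT CTG AGG ACT TGG — no ATG→stop ORF.
Frame 3: CAG GCC TGC ATG TTC TGA GGA CTT — ATG at 12, stop TGA at 18 → 9 nt.
Longest: frame 3, positions 12–20, 9 nt = 3 codons = 2 aa. → 2 amino acids.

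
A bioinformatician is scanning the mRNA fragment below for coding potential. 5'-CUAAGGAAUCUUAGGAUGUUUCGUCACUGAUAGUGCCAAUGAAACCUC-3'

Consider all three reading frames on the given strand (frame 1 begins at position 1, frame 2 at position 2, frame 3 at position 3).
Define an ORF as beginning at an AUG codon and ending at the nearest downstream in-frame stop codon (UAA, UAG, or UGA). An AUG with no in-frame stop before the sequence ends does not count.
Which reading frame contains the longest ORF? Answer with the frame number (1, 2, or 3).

1

Frame 1: CUA AGG AAU CUU AGG AUG UUU CGU CAC UGA UAG UGC CAA UGA AAC CUC — AUG at 16, stop UGA at 28 → 15 nt.
Frame 2: UAA GGA AUC UUA GGA UGU UUC GUC ACU GAU AGU GCC AAU GAA ACC — no AUG→stop ORF.
Frame 3: AAG GAA UCU UAG GAU GUU UCG UCA CUG AUA GUG CCA AUG AAA CCU — no AUG→stop ORF.
Longest ORF is 15 nt in frame 1 (positions 16–30).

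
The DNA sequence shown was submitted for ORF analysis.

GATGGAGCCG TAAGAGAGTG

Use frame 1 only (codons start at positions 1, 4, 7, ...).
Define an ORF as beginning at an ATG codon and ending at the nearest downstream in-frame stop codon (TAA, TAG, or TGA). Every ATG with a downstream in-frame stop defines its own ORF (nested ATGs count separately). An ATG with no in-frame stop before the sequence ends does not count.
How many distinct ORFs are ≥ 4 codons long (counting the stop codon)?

0

Frame 1: GAT GGA GCC GTA AGA GAG — no ATG→stop ORF.
No ORF reaches 4 codons. Count = 0.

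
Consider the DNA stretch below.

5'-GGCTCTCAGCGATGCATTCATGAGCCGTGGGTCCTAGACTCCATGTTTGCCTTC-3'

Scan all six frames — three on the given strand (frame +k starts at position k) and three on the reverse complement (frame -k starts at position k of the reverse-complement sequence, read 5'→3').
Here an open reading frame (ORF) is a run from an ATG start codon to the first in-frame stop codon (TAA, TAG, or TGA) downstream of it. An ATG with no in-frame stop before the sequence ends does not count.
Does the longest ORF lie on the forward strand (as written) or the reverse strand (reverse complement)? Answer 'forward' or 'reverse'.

reverse

Reverse complement (5'→3'): GAAGGCAAACATGGAGTCTAGGACCCACGGCTCATGAATGCATCGCTGAGAGCC
Frame +1: GGC TCT CAG CGA TGC ATT CAT GAG CCG TGG GTC CTA GAC TCC ATG TTT GCC TTC — no ATG→stop ORF.
Frame +2: GCT CTC AGC GAT GCA TTC ATG AGC CGT GGG TCC TAG ACT CCA TGT TTG CCT — ATG at 20, stop TAG at 35 → 18 nt.
Frame +3: CTC TCA GCG ATG CAT TCA TGA GCC GTG GGT CCT AGA CTC CAT GTT TGC CTT — ATG at 12, stop TGA at 21 → 12 nt.
Frame -1: GAA GGC AAA CAT GGA GTC TAG GAC CCA CGG CTC ATG AAT GCA TCG CTG AGA GCC — no ATG→stop ORF.
Frame -2: AAG GCA AAC ATG GAG TCT AGG ACC CAC GGC TCA TGA ATG CAT CGC TGA GAG — ATG at 11, stop TGA at 35 → 27 nt; ATG at 38, stop TGA at 47 → 12 nt.
Frame -3: AGG CAA ACA TGG AGT CTA GGA CCC ACG GCT CAT GAA TGC ATC GCT GAG AGC — no ATG→stop ORF.
Forward-strand max 18 nt; reverse-strand max 27 nt. The reverse strand has the longer ORF.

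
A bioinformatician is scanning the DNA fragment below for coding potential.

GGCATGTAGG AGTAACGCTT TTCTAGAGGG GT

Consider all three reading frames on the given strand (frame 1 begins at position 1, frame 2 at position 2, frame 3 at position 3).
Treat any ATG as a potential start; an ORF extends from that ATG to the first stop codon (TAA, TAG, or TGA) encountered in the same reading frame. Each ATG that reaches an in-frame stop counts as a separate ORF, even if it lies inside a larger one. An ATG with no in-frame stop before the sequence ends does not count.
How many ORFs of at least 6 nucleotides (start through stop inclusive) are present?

1

Frame 1: GGC ATG TAG GAG TAA CGC TTT TCT AGA GGG — ATG at 4, stop TAG at 7 → 6 nt.
Frame 2: GCA TGT AGG AGT AAC GCT TTT CTA GAG GGG — no ATG→stop ORF.
Frame 3: CAT GTA GGA GTA ACG CTT TTC TAG AGG GGT — no ATG→stop ORF.
ORFs ≥ 6 nucleotides: frame 1 4–9 (6 nucleotides). Count = 1.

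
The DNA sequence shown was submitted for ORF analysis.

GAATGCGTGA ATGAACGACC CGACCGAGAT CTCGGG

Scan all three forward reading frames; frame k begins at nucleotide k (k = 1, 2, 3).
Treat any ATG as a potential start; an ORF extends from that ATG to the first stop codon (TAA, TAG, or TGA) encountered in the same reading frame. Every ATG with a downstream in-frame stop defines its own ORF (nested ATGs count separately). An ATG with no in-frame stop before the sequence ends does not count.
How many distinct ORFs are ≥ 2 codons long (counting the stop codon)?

Frame 1: GAA TGC GTG AAT GAA CGA CCC GAC CGA GAT CTC GGG — no ATG→stop ORF.
Frame 2: AAT GCG TGA ATG AAC GAC CCG ACC GAG ATC TCG — no ATG→stop ORF.
Frame 3: ATG CGT GAA TGA ACG ACC CGA CCG AGA TCT CGG — ATG at 3, stop TGA at 12 → 12 nt.
ORFs ≥ 2 codons: frame 3 3–14 (4 codons). Count = 1.

1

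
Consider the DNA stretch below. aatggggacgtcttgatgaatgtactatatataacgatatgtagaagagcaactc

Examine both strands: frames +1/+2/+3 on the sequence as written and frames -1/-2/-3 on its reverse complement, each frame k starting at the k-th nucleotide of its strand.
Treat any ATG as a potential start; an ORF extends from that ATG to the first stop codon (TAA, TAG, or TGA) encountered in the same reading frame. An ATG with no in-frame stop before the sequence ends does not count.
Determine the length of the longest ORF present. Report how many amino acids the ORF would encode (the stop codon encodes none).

4

Reverse complement (5'→3'): GAGTTGCTCTTCTACATATCGTTATATATAGTACATTCATCAAGACGTCCCCATT
Frame +1: AAT GGG GAC GTC TTG ATG AAT GTA CTA TAT ATA ACG ATA TGT AGA AGA GCA ACT — no ATG→stop ORF.
Frame +2: ATG GGG ACG TCT TGA TGA ATG TAC TAT ATA TAA CGA TAT GTA GAA GAG CAA CTC — ATG at 2, stop TGA at 14 → 15 nt; ATG at 20, stop TAA at 32 → 15 nt.
Frame +3: TGG GGA CGT CTT GAT GAA TGT ACT ATA TAT AAC GAT ATG TAG AAG AGC AAC — ATG at 39, stop TAG at 42 → 6 nt.
Frame -1: GAG TTG CTC TTC TAC ATA TCG TTA TAT ATA GTA CAT TCA TCA AGA CGT CCC CAT — no ATG→stop ORF.
Frame -2: AGT TGC TCT TCT ACA TAT CGT TAT ATA TAG TAC ATT CAT CAA GAC GTC CCC ATT — no ATG→stop ORF.
Frame -3: GTT GCT CTT CTA CAT ATC GTT ATA TAT AGT ACA TTC ATC AAG ACG TCC CCA — no ATG→stop ORF.
Longest: frame +2, positions 2–16, 15 nt = 5 codons = 4 aa. → 4 amino acids.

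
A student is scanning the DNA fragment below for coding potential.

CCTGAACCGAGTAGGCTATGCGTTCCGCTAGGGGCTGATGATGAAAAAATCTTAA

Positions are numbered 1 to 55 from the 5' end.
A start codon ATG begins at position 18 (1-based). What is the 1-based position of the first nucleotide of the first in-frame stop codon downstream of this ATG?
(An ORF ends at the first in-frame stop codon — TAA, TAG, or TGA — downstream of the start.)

36

Codons from position 18: ATG (18–20), CGT (21–23), TCC (24–26), GCT (27–29), AGG (30–32), GGC (33–35), TGA (36–38).
TGA is a stop codon; it begins at position 36.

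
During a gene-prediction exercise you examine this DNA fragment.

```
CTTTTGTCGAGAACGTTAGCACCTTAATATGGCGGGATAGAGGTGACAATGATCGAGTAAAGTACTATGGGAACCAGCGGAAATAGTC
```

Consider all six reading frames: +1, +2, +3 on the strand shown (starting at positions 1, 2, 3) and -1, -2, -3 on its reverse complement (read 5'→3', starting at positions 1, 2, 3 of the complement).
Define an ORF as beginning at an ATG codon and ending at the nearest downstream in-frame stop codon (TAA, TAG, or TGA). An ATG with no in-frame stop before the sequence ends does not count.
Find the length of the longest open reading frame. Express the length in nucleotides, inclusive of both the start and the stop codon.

Reverse complement (5'→3'): GACTATTTCCGCTGGTTCCCATAGTACTTTACTCGATCATTGTCACCTCTATCCCGCCATATTAAGGTGCTAACGTTCTCGACAAAAG
Frame +1: CTT TTG TCG AGA ACG TTA GCA CCT TAA TAT GGC GGG ATA GAG GTG ACA ATG ATC GAG TAA AGT ACT ATG GGA ACC AGC GGA AAT AGT — ATG at 49, stop TAA at 58 → 12 nt.
Frame +2: TTT TGT CGA GAA CGT TAG CAC CTT AAT ATG GCG GGA TAG AGG TGA CAA TGA TCG AGT AAA GTA CTA TGG GAA CCA GCG GAA ATA GTC — ATG at 29, stop TAG at 38 → 12 nt.
Frame +3: TTT GTC GAG AAC GTT AGC ACC TTA ATA TGG CGG GAT AGA GGT GAC AAT GAT CGA GTA AAG TAC TAT GGG AAC CAG CGG AAA TAG — no ATG→stop ORF.
Frame -1: GAC TAT TTC CGC TGG TTC CCA TAG TAC TTT ACT CGA TCA TTG TCA CCT CTA TCC CGC CAT ATT AAG GTG CTA ACG TTC TCG ACA AAA — no ATG→stop ORF.
Frame -2: ACT ATT TCC GCT GGT TCC CAT AGT ACT TTA CTC GAT CAT TGT CAC CTC TAT CCC GCC ATA TTA AGG TGC TAA CGT TCT CGA CAA AAG — no ATG→stop ORF.
Frame -3: CTA TTT CCG CTG GTT CCC ATA GTA CTT TAC TCG ATC ATT GTC ACC TCT ATC CCG CCA TAT TAA GGT GCT AAC GTT CTC GAC AAA — no ATG→stop ORF.
Longest: frame +1, positions 49–60, 12 nt = 4 codons = 3 aa. → 12 nucleotides.

12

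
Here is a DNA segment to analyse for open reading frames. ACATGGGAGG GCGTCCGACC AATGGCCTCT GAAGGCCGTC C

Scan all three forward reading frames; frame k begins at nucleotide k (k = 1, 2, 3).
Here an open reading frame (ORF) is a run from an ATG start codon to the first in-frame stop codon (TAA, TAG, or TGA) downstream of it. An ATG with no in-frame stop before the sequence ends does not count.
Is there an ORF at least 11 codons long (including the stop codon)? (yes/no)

no

Frame 1: ACA TGG GAG GGC GTC CGA CCA ATG GCC TCT GAA GGC CGT — no ATG→stop ORF.
Frame 2: CAT GGG AGG GCG TCC GAC CAA TGG CCT CTG AAG GCC GTC — no ATG→stop ORF.
Frame 3: ATG GGA GGG CGT CCG ACC AAT GGC CTC TGA AGG CCG TCC — ATG at 3, stop TGA at 30 → 30 nt.
Largest ORF found is 10 codons < 11, so no.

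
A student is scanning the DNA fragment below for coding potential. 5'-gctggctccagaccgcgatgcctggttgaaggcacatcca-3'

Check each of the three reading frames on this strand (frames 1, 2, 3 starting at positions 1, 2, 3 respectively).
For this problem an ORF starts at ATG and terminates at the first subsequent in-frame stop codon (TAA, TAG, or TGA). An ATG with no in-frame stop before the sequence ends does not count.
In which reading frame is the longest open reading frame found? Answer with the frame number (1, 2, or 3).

3

Frame 1: GCT GGC TCC AGA CCG CGA TGC CTG GTT GAA GGC ACA TCC — no ATG→stop ORF.
Frame 2: CTG GCT CCA GAC CGC GAT GCC TGG TTG AAG GCA CAT CCA — no ATG→stop ORF.
Frame 3: TGG CTC CAG ACC GCG ATG CCT GGT TGA AGG CAC ATC — ATG at 18, stop TGA at 27 → 12 nt.
Longest ORF is 12 nt in frame 3 (positions 18–29).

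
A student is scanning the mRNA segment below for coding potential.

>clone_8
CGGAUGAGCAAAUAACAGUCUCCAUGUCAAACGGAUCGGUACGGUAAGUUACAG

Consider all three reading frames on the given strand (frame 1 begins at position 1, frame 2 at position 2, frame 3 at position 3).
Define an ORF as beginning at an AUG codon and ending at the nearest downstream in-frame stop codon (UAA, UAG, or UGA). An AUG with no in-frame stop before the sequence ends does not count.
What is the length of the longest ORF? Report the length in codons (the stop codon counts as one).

8

Frame 1: CGG AUG AGC AAA UAA CAG UCU CCA UGU CAA ACG GAU CGG UAC GGU AAG UUA CAG — AUG at 4, stop UAA at 13 → 12 nt.
Frame 2: GGA UGA GCA AAU AAC AGU CUC CAU GUC AAA CGG AUC GGU ACG GUA AGU UAC — no AUG→stop ORF.
Frame 3: GAU GAG CAA AUA ACA GUC UCC AUG UCA AAC GGA UCG GUA CGG UAA GUU ACA — AUG at 24, stop UAA at 45 → 24 nt.
Longest: frame 3, positions 24–47, 24 nt = 8 codons = 7 aa. → 8 codons.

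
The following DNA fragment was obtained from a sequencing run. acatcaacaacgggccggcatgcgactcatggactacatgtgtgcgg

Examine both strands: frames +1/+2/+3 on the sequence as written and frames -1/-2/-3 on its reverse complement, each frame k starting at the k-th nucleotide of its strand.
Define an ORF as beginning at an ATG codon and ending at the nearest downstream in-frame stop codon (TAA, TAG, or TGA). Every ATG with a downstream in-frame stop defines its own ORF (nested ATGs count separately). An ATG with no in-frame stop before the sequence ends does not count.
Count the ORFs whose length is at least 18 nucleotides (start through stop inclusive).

Reverse complement (5'→3'): CCGCACACATGTAGTCCATGAGTCGCATGCCGGCCCGTTGTTGATGT
Frame +1: ACA TCA ACA ACG GGC CGG CAT GCG ACT CAT GGA CTA CAT GTG TGC — no ATG→stop ORF.
Frame +2: CAT CAA CAA CGG GCC GGC ATG CGA CTC ATG GAC TAC ATG TGT GCG — no ATG→stop ORF.
Frame +3: ATC AAC AAC GGG CCG GCA TGC GAC TCA TGG ACT ACA TGT GTG CGG — no ATG→stop ORF.
Frame -1: CCG CAC ACA TGT AGT CCA TGA GTC GCA TGC CGG CCC GTT GTT GAT — no ATG→stop ORF.
Frame -2: CGC ACA CAT GTA GTC CAT GAG TCG CAT GCC GGC CCG TTG TTG ATG — no ATG→stop ORF.
Frame -3: GCA CAC ATG TAG TCC ATG AGT CGC ATG CCG GCC CGT TGT TGA TGT — ATG at 9, stop TAG at 12 → 6 nt; ATG at 18, stop TGA at 42 → 27 nt; ATG at 27, stop TGA at 42 → 18 nt.
ORFs ≥ 18 nucleotides: frame -3 18–44 (27 nucleotides), frame -3 27–44 (18 nucleotides). Count = 2.

2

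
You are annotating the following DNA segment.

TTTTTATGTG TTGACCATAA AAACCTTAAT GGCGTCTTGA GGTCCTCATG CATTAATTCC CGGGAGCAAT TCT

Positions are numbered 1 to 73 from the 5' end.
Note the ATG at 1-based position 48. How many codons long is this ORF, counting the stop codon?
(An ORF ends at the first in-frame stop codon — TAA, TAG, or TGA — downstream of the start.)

3

Codons from position 48: ATG (48–50), CAT (51–53), TAA (54–56).
TAA is the first in-frame stop; that's 3 codons including the stop.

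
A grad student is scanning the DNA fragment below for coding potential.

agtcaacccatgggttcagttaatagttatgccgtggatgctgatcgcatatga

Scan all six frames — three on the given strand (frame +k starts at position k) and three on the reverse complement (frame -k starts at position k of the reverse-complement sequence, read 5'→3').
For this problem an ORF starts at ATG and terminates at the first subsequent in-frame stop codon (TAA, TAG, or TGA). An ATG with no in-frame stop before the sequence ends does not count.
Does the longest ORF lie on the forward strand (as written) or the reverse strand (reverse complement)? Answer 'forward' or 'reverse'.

Reverse complement (5'→3'): TCATATGCGATCAGCATCCACGGCATAACTATTAACTGAACCCATGGGTTGACT
Frame +1: AGT CAA CCC ATG GGT TCA GTT AAT AGT TAT GCC GTG GAT GCT GAT CGC ATA TGA — ATG at 10, stop TGA at 52 → 45 nt.
Frame +2: GTC AAC CCA TGG GTT CAG TTA ATA GTT ATG CCG TGG ATG CTG ATC GCA TAT — no ATG→stop ORF.
Frame +3: TCA ACC CAT GGG TTC AGT TAA TAG TTA TGC CGT GGA TGC TGA TCG CAT ATG — no ATG→stop ORF.
Frame -1: TCA TAT GCG ATC AGC ATC CAC GGC ATA ACT ATT AAC TGA ACC CAT GGG TTG ACT — no ATG→stop ORF.
Frame -2: CAT ATG CGA TCA GCA TCC ACG GCA TAA CTA TTA ACT GAA CCC ATG GGT TGA — ATG at 5, stop TAA at 26 → 24 nt; ATG at 44, stop TGA at 50 → 9 nt.
Frame -3: ATA TGC GAT CAG CAT CCA CGG CAT AAC TAT TAA CTG AAC CCA TGG GTT GAC — no ATG→stop ORF.
Forward-strand max 45 nt; reverse-strand max 24 nt. The forward strand has the longer ORF.

forward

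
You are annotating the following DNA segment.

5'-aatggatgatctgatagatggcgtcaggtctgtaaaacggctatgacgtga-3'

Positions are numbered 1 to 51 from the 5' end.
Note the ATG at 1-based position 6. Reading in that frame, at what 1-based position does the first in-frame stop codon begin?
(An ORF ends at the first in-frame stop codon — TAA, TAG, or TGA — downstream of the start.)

12

Codons from position 6: ATG (6–8), ATC (9–11), TGA (12–14).
TGA is a stop codon; it begins at position 12.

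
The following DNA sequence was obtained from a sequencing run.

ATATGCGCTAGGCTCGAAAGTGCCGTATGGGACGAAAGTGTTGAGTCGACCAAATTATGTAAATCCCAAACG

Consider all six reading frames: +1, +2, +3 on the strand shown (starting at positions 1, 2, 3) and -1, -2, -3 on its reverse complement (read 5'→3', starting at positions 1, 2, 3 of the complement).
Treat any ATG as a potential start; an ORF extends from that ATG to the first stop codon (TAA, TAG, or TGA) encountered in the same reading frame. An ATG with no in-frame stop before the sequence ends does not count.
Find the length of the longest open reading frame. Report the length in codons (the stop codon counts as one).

6

Reverse complement (5'→3'): CGTTTGGGATTTACATAATTTGGTCGACTCAACACTTTCGTCCCATACGGCACTTTCGAGCCTAGCGCATAT
Frame +1: ATA TGC GCT AGG CTC GAA AGT GCC GTA TGG GAC GAA AGT GTT GAG TCG ACC AAA TTA TGT AAA TCC CAA ACG — no ATG→stop ORF.
Frame +2: TAT GCG CTA GGC TCG AAA GTG CCG TAT GGG ACG AAA GTG TTG AGT CGA CCA AAT TAT GTA AAT CCC AAA — no ATG→stop ORF.
Frame +3: ATG CGC TAG GCT CGA AAG TGC CGT ATG GGA CGA AAG TGT TGA GTC GAC CAA ATT ATG TAA ATC CCA AAC — ATG at 3, stop TAG at 9 → 9 nt; ATG at 27, stop TGA at 42 → 18 nt; ATG at 57, stop TAA at 60 → 6 nt.
Frame -1: CGT TTG GGA TTT ACA TAA TTT GGT CGA CTC AAC ACT TTC GTC CCA TAC GGC ACT TTC GAG CCT AGC GCA TAT — no ATG→stop ORF.
Frame -2: GTT TGG GAT TTA CAT AAT TTG GTC GAC TCA ACA CTT TCG TCC CAT ACG GCA CTT TCG AGC CTA GCG CAT — no ATG→stop ORF.
Frame -3: TTT GGG ATT TAC ATA ATT TGG TCG ACT CAA CAC TTT CGT CCC ATA CGG CAC TTT CGA GCC TAG CGC ATA — no ATG→stop ORF.
Longest: frame +3, positions 27–44, 18 nt = 6 codons = 5 aa. → 6 codons.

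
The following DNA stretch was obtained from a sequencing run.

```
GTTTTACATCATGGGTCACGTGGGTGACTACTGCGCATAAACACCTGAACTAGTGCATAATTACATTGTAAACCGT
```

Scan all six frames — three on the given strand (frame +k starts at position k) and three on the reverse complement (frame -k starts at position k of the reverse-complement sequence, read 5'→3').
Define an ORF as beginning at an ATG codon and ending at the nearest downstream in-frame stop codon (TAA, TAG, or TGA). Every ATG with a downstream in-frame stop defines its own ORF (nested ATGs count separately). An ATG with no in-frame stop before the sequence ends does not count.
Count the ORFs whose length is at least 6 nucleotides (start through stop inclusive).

Reverse complement (5'→3'): ACGGTTTACAATGTAATTATGCACTAGTTCAGGTGTTTATGCGCAGTAGTCACCCACGTGACCCATGATGTAAAAC
Frame +1: GTT TTA CAT CAT GGG TCA CGT GGG TGA CTA CTG CGC ATA AAC ACC TGA ACT AGT GCA TAA TTA CAT TGT AAA CCG — no ATG→stop ORF.
Frame +2: TTT TAC ATC ATG GGT CAC GTG GGT GAC TAC TGC GCA TAA ACA CCT GAA CTA GTG CAT AAT TAC ATT GTA AAC CGT — ATG at 11, stop TAA at 38 → 30 nt.
Frame +3: TTT ACA TCA TGG GTC ACG TGG GTG ACT ACT GCG CAT AAA CAC CTG AAC TAG TGC ATA ATT ACA TTG TAA ACC — no ATG→stop ORF.
Frame -1: ACG GTT TAC AAT GTA ATT ATG CAC TAG TTC AGG TGT TTA TGC GCA GTA GTC ACC CAC GTG ACC CAT GAT GTA AAA — ATG at 19, stop TAG at 25 → 9 nt.
Frame -2: CGG TTT ACA ATG TAA TTA TGC ACT AGT TCA GGT GTT TAT GCG CAG TAG TCA CCC ACG TGA CCC ATG ATG TAA AAC — ATG at 11, stop TAA at 14 → 6 nt; ATG at 65, stop TAA at 71 → 9 nt; ATG at 68, stop TAA at 71 → 6 nt.
Frame -3: GGT TTA CAA TGT AAT TAT GCA CTA GTT CAG GTG TTT ATG CGC AGT AGT CAC CCA CGT GAC CCA TGA TGT AAA — ATG at 39, stop TGA at 66 → 30 nt.
ORFs ≥ 6 nucleotides: frame +2 11–40 (30 nucleotides), frame -1 19–27 (9 nucleotides), frame -2 11–16 (6 nucleotides), frame -2 65–73 (9 nucleotides), frame -2 68–73 (6 nucleotides), frame -3 39–68 (30 nucleotides). Count = 6.

6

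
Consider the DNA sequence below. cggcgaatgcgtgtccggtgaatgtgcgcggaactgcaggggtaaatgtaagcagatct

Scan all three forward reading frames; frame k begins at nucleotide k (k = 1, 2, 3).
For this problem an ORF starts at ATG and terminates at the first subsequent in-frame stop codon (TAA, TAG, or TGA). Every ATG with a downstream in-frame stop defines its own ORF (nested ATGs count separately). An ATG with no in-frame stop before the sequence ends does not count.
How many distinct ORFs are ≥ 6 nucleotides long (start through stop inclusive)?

Frame 1: CGG CGA ATG CGT GTC CGG TGA ATG TGC GCG GAA CTG CAG GGG TAA ATG TAA GCA GAT — ATG at 7, stop TGA at 19 → 15 nt; ATG at 22, stop TAA at 43 → 24 nt; ATG at 46, stop TAA at 49 → 6 nt.
Frame 2: GGC GAA TGC GTG TCC GGT GAA TGT GCG CGG AAC TGC AGG GGT AAA TGT AAG CAG ATC — no ATG→stop ORF.
Frame 3: GCG AAT GCG TGT CCG GTG AAT GTG CGC GGA ACT GCA GGG GTA AAT GTA AGC AGA TCT — no ATG→stop ORF.
ORFs ≥ 6 nucleotides: frame 1 7–21 (15 nucleotides), frame 1 22–45 (24 nucleotides), frame 1 46–51 (6 nucleotides). Count = 3.

3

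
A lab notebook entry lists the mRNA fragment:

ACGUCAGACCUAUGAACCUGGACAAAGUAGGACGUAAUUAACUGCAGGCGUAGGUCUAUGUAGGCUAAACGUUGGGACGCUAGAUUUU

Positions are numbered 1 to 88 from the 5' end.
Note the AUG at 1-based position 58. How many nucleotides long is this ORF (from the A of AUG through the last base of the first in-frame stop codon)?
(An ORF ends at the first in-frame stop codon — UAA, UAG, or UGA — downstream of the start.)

Codons from position 58: AUG (58–60), UAG (61–63).
UAG is the first in-frame stop; ORF spans 58–63, 6 nucleotides.

6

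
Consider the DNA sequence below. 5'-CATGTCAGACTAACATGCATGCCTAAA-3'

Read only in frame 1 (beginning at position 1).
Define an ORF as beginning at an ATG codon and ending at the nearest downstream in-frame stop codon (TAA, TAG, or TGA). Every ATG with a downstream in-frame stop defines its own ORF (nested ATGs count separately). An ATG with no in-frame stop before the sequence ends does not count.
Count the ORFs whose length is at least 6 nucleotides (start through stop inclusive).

0

Frame 1: CAT GTC AGA CTA ACA TGC ATG CCT AAA — no ATG→stop ORF.
No ORF reaches 6 nucleotides. Count = 0.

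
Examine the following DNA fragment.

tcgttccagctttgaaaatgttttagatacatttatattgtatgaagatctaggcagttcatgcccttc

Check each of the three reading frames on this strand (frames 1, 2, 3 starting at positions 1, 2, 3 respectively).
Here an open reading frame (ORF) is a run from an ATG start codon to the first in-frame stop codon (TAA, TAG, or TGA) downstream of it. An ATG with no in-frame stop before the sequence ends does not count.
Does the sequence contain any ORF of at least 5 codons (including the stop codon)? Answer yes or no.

no

Frame 1: TCG TTC CAG CTT TGA AAA TGT TTT AGA TAC ATT TAT ATT GTA TGA AGA TCT AGG CAG TTC ATG CCC TTC — no ATG→stop ORF.
Frame 2: CGT TCC AGC TTT GAA AAT GTT TTA GAT ACA TTT ATA TTG TAT GAA GAT CTA GGC AGT TCA TGC CCT — no ATG→stop ORF.
Frame 3: GTT CCA GCT TTG AAA ATG TTT TAG ATA CAT TTA TAT TGT ATG AAG ATC TAG GCA GTT CAT GCC CTT — ATG at 18, stop TAG at 24 → 9 nt; ATG at 42, stop TAG at 51 → 12 nt.
Largest ORF found is 4 codons < 5, so no.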